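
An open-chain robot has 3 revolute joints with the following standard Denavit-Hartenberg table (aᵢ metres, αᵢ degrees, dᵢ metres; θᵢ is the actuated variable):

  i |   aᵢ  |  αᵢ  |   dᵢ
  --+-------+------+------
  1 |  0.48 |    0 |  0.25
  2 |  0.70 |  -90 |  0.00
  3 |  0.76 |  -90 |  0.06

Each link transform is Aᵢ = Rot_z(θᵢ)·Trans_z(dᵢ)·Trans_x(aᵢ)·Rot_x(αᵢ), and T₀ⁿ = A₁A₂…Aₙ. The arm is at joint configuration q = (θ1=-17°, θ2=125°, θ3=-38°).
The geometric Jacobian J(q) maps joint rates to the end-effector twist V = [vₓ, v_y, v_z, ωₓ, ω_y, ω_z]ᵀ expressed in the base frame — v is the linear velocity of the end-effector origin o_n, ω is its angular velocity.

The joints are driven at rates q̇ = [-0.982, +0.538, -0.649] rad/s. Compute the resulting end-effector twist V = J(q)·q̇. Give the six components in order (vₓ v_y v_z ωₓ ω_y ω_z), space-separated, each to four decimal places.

o_n = [0.0006, 1.0764, 0.7179]
J₁: ẑ×o_n = [-1.0764, 0.0006, 0.0000], ω = ẑ
J2: z=[0.0000, 0.0000, 1.0000] o=[0.4590, -0.1403, 0.2500] → [-1.2168, -0.4584, 0.0000, 0.0000, 0.0000, 1.0000]
J3: z=[-0.9511, -0.3090, 0.0000] o=[0.2427, 0.5254, 0.2500] → [-0.1446, 0.4450, -0.5989, -0.9511, -0.3090, 0.0000]
V = J·q̇ = [0.4963, -0.5360, 0.3887, 0.6172, 0.2006, -0.4440]

0.4963 -0.5360 0.3887 0.6172 0.2006 -0.4440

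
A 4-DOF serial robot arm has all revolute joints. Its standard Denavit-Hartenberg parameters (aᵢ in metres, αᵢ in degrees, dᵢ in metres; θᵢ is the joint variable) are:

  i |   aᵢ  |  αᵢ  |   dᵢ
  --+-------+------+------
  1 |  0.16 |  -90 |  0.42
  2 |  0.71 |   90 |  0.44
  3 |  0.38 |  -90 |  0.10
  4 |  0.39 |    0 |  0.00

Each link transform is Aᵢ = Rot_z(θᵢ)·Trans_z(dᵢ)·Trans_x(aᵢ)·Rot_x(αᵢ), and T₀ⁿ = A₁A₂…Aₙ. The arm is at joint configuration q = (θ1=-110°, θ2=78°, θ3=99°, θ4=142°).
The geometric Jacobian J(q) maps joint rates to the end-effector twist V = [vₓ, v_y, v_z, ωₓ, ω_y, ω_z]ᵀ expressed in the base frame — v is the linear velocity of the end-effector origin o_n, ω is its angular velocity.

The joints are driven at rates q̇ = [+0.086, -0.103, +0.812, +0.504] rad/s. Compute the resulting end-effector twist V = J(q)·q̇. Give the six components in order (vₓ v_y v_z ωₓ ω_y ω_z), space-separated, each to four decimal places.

o_n = [0.4234, -0.3331, -0.2925]
J₁: ẑ×o_n = [0.3331, 0.4234, -0.0000], ω = ẑ
J2: z=[0.9397, -0.3420, 0.0000] o=[-0.0547, -0.1504, 0.4200] → [0.2437, 0.6695, -0.0082, 0.9397, -0.3420, 0.0000]
J3: z=[-0.3345, -0.9192, 0.2079] o=[0.3083, -0.4396, -0.2745] → [-0.0056, 0.0179, 0.0702, -0.3345, -0.9192, 0.2079]
J4: z=[-0.0768, 0.2465, 0.9661] o=[0.6317, -0.6482, -0.1955] → [-0.3283, -0.2087, 0.0272, -0.0768, 0.2465, 0.9661]
V = J·q̇ = [-0.1665, -0.1232, 0.0715, -0.4071, -0.5869, 0.7417]

-0.1665 -0.1232 0.0715 -0.4071 -0.5869 0.7417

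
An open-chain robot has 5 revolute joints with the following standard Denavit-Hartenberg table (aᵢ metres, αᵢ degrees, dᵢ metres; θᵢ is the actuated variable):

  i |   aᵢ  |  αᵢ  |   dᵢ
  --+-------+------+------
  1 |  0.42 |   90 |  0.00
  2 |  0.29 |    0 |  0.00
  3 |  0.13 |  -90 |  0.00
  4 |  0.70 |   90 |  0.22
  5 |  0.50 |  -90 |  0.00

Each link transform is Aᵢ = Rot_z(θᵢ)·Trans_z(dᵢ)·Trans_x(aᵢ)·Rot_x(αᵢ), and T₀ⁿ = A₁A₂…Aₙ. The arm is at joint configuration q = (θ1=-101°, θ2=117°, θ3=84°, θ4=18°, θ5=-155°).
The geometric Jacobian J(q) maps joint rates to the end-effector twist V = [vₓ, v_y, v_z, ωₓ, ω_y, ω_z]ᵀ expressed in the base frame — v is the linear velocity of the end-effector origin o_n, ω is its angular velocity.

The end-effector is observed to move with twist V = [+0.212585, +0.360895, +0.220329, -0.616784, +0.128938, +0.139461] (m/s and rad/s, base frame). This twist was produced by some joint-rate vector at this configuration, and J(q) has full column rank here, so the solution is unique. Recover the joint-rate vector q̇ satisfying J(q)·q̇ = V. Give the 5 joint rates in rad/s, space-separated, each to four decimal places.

0.7320 0.4700 -0.5190 0.5500 0.7140

o_n = [0.0842, 0.0336, 0.1196]
J₁: ẑ×o_n = [-0.0336, 0.0842, 0.0000], ω = ẑ
J2: z=[-0.9816, 0.1908, 0.0000] o=[-0.0801, -0.4123, 0.0000] → [0.0228, 0.1174, -0.4691, -0.9816, 0.1908, 0.0000]
J3: z=[-0.9816, 0.1908, 0.0000] o=[-0.0550, -0.2830, 0.2584] → [-0.0265, -0.1363, -0.3374, -0.9816, 0.1908, 0.0000]
J4: z=[-0.0684, -0.3518, -0.9336] o=[-0.0319, -0.1639, 0.2118] → [0.2169, -0.1147, 0.0273, -0.0684, -0.3518, -0.9336]
J5: z=[-0.8785, 0.4647, -0.1107] o=[0.2840, 0.3275, -0.2322] → [0.1309, 0.3311, 0.3510, -0.8785, 0.4647, -0.1107]
q̇ = J⁺·V = [0.7320, 0.4700, -0.5190, 0.5500, 0.7140]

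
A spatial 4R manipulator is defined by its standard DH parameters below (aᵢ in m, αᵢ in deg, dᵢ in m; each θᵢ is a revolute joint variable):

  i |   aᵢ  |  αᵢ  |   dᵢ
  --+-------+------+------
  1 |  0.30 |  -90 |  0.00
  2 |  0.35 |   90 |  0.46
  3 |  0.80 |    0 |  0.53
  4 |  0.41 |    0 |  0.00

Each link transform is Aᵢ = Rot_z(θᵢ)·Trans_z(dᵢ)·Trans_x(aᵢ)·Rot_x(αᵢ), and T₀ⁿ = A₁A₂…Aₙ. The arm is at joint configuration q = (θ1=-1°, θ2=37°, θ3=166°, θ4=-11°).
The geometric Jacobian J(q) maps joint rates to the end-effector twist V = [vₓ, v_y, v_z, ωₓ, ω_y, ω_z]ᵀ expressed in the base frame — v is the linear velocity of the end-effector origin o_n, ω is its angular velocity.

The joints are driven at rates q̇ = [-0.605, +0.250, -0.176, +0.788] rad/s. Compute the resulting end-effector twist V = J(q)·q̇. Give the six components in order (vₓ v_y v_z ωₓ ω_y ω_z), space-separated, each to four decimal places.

0.6671 -0.0914 0.1229 0.3726 0.2435 -0.1162

o_n = [-0.0038, 0.8270, 0.9034]
J₁: ẑ×o_n = [-0.8270, -0.0038, 0.0000], ω = ẑ
J2: z=[0.0175, 0.9998, 0.0000] o=[0.3000, -0.0052, 0.0000] → [0.9033, -0.0158, 0.3182, 0.0175, 0.9998, 0.0000]
J3: z=[0.6017, -0.0105, 0.7986] o=[0.5875, 0.4498, -0.2106] → [-0.3129, -1.1425, 0.2208, 0.6017, -0.0105, 0.7986]
J4: z=[0.6017, -0.0105, 0.7986] o=[0.2899, 0.6486, 0.6798] → [-0.1448, -0.3691, 0.1043, 0.6017, -0.0105, 0.7986]
V = J·q̇ = [0.6671, -0.0914, 0.1229, 0.3726, 0.2435, -0.1162]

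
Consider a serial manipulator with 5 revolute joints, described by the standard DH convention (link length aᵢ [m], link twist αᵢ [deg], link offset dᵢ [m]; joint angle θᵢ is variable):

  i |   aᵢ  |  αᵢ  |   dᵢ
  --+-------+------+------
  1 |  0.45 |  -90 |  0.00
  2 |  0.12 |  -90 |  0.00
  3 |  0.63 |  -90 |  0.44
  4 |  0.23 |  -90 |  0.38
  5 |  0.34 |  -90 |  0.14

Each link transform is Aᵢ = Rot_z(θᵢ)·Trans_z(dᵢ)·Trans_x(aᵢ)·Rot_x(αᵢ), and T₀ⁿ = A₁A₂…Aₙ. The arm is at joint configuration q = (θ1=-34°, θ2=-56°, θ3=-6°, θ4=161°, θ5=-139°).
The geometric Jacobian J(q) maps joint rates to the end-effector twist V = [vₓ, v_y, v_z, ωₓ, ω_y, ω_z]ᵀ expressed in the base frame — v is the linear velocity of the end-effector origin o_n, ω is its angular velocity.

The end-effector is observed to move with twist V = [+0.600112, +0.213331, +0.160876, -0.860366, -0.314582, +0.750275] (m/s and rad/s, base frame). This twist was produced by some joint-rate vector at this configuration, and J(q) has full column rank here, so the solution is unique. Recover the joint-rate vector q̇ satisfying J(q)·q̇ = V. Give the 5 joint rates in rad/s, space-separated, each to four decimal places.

0.0870 0.1670 -0.3720 0.9300 -0.4700

o_n = [0.8386, -1.2122, 0.3294]
J₁: ẑ×o_n = [1.2122, 0.8386, -0.0000], ω = ẑ
J2: z=[0.5592, 0.8290, 0.0000] o=[0.3731, -0.2516, 0.0000] → [0.2731, -0.1842, -0.9231, 0.5592, 0.8290, 0.0000]
J3: z=[0.6873, -0.4636, -0.5592] o=[0.4287, -0.2892, 0.0995] → [-0.6228, -0.3872, -0.4444, 0.6873, -0.4636, -0.5592]
J4: z=[-0.5077, -0.8572, 0.0867] o=[1.0584, -0.6345, 0.3729] → [0.0873, -0.0411, 0.1049, -0.5077, -0.8572, 0.0867]
J5: z=[0.4807, -0.3653, -0.7972] o=[0.7010, -0.8767, 0.2684] → [-0.2897, -0.1390, -0.1110, 0.4807, -0.3653, -0.7972]
q̇ = J⁺·V = [0.0870, 0.1670, -0.3720, 0.9300, -0.4700]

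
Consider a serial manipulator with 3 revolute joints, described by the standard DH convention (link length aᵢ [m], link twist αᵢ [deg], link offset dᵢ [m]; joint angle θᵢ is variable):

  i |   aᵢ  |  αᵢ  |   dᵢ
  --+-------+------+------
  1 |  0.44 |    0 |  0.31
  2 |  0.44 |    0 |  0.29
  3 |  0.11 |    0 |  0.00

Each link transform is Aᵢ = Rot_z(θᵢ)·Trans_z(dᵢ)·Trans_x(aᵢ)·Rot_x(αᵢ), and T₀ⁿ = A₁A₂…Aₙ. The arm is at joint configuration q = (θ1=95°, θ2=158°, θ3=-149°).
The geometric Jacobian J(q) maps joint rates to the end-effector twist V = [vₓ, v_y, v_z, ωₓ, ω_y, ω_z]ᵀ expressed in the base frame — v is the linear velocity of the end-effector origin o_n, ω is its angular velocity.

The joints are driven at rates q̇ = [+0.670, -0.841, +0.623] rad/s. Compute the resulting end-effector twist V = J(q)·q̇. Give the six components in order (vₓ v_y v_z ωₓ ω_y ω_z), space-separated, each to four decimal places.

o_n = [-0.1936, 0.1243, 0.6000]
J₁: ẑ×o_n = [-0.1243, -0.1936, 0.0000], ω = ẑ
J2: z=[0.0000, 0.0000, 1.0000] o=[-0.0383, 0.4383, 0.3100] → [0.3140, -0.1553, 0.0000, 0.0000, 0.0000, 1.0000]
J3: z=[0.0000, 0.0000, 1.0000] o=[-0.1670, 0.0176, 0.6000] → [-0.1067, -0.0266, 0.0000, 0.0000, 0.0000, 1.0000]
V = J·q̇ = [-0.4139, -0.0157, 0.0000, 0.0000, 0.0000, 0.4520]

-0.4139 -0.0157 0.0000 0.0000 0.0000 0.4520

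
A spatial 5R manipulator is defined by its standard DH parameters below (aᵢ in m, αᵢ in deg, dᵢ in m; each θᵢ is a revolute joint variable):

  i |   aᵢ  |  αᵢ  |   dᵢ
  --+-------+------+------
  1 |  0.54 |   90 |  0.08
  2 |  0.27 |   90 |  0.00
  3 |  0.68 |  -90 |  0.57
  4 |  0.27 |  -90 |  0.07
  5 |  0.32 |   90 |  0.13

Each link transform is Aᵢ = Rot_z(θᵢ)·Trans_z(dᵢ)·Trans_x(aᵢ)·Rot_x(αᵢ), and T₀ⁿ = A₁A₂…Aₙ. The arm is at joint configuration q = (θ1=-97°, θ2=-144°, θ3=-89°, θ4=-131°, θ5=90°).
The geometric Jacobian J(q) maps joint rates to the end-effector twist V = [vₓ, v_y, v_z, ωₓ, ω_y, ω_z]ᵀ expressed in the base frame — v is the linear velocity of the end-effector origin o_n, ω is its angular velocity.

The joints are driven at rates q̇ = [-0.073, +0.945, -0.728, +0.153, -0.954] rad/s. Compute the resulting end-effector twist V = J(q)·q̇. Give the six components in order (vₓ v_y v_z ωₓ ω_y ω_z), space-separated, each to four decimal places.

o_n = [0.5995, -0.0840, 0.7571]
J₁: ẑ×o_n = [0.0840, 0.5995, -0.0000], ω = ẑ
J2: z=[-0.9925, 0.1219, 0.0000] o=[-0.0658, -0.5360, 0.0800] → [0.0825, 0.6720, -0.5296, -0.9925, 0.1219, 0.0000]
J3: z=[0.0716, 0.5834, 0.8090] o=[-0.0392, -0.3192, -0.0787] → [0.2974, 0.4568, -0.3558, 0.0716, 0.5834, 0.8090]
J4: z=[0.0813, 0.8050, -0.5877] o=[0.6776, -0.0600, 0.3755] → [0.2930, 0.0149, 0.0610, 0.0813, 0.8050, -0.5877]
J5: z=[0.7973, 0.3014, 0.5230] o=[0.5218, 0.1344, 0.5010] → [0.1914, -0.1635, -0.1975, 0.7973, 0.3014, 0.5230]
V = J·q̇ = [-0.2824, 0.4170, -0.0437, -1.7383, -0.4739, -1.2508]

-0.2824 0.4170 -0.0437 -1.7383 -0.4739 -1.2508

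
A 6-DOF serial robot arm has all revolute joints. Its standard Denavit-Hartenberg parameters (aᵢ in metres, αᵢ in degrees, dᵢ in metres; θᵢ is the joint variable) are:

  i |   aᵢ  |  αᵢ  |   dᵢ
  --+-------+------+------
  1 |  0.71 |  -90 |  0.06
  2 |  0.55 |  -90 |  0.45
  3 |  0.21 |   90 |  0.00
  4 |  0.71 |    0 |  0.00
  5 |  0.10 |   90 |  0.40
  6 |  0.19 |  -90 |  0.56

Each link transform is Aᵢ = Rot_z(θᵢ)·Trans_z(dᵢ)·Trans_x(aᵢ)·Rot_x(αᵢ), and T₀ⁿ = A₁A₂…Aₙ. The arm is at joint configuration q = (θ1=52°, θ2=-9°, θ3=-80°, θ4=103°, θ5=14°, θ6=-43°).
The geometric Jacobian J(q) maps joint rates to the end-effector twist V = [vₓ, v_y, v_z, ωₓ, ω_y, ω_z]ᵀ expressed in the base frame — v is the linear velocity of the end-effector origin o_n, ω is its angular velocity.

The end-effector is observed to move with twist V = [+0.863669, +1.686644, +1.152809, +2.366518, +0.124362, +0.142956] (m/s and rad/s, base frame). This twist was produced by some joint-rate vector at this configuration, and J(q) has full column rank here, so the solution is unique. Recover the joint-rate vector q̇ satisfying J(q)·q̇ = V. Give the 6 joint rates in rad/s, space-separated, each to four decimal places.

o_n = [0.0341, 1.5559, -1.0283]
J₁: ẑ×o_n = [-1.5559, 0.0341, 0.0000], ω = ẑ
J2: z=[-0.7880, 0.6157, 0.0000] o=[0.4371, 0.5595, 0.0600] → [-0.6700, -0.8576, -0.5371, -0.7880, 0.6157, 0.0000]
J3: z=[0.0963, 0.1233, -0.9877] o=[0.4170, 1.2646, 0.1460] → [0.1430, 0.4912, 0.0752, 0.0963, 0.1233, -0.9877]
J4: z=[-0.7357, -0.6596, -0.1541] o=[0.2762, 1.4203, 0.1517] → [0.7992, -0.8309, -0.2594, -0.7357, -0.6596, -0.1541]
J5: z=[-0.7357, -0.6596, -0.1541] o=[0.4499, 1.3872, -0.5359] → [0.3508, -0.2982, -0.3984, -0.7357, -0.6596, -0.1541]
J6: z=[-0.5536, 0.7166, -0.4242] o=[0.1946, 1.1007, -0.6867] → [-0.0517, -0.1210, -0.1370, -0.5536, 0.7166, -0.4242]
q̇ = J⁺·V = [-0.8410, -0.9710, -0.4680, -0.9470, -0.8590, -0.5740]

-0.8410 -0.9710 -0.4680 -0.9470 -0.8590 -0.5740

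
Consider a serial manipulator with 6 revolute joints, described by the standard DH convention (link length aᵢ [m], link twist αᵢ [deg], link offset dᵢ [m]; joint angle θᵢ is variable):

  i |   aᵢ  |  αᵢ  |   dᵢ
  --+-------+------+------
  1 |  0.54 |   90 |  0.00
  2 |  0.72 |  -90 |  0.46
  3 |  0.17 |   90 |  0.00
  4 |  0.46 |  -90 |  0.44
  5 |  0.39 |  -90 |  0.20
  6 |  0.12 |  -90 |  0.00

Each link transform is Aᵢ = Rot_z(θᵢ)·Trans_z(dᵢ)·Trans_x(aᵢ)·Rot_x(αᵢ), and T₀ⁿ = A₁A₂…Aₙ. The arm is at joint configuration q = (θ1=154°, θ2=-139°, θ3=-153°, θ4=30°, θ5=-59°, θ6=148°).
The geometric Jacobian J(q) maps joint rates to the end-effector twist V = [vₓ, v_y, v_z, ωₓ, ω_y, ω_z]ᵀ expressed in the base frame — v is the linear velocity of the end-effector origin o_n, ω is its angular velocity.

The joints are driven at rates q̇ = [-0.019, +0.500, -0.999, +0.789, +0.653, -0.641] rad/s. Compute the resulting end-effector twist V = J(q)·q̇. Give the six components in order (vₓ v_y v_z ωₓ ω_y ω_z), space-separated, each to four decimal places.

-0.3816 -0.7742 -0.4194 0.1803 -1.0463 0.3798

o_n = [-0.7792, 0.5283, -0.2190]
J₁: ẑ×o_n = [-0.5283, -0.7792, 0.0000], ω = ẑ
J2: z=[0.4384, 0.8988, 0.0000] o=[-0.4853, 0.2367, 0.0000] → [-0.1968, 0.0960, 0.3919, 0.4384, 0.8988, 0.0000]
J3: z=[-0.5897, 0.2876, -0.7547] o=[0.2047, 0.4120, -0.4724] → [0.1607, 0.8920, 0.2144, -0.5897, 0.2876, -0.7547]
J4: z=[-0.6985, -0.6506, 0.2978] o=[0.1358, 0.5314, -0.3730] → [-0.0993, -0.1649, -0.5931, -0.6985, -0.6506, 0.2978]
J5: z=[-0.3080, -0.1023, -0.9459] o=[-0.4687, 0.5913, -0.1827] → [-0.0559, 0.2825, -0.0124, -0.3080, -0.1023, -0.9459]
J6: z=[-0.1939, 0.9801, -0.0429] o=[-0.8935, 0.5045, -0.2464] → [0.0279, 0.0004, -0.1167, -0.1939, 0.9801, -0.0429]
V = J·q̇ = [-0.3816, -0.7742, -0.4194, 0.1803, -1.0463, 0.3798]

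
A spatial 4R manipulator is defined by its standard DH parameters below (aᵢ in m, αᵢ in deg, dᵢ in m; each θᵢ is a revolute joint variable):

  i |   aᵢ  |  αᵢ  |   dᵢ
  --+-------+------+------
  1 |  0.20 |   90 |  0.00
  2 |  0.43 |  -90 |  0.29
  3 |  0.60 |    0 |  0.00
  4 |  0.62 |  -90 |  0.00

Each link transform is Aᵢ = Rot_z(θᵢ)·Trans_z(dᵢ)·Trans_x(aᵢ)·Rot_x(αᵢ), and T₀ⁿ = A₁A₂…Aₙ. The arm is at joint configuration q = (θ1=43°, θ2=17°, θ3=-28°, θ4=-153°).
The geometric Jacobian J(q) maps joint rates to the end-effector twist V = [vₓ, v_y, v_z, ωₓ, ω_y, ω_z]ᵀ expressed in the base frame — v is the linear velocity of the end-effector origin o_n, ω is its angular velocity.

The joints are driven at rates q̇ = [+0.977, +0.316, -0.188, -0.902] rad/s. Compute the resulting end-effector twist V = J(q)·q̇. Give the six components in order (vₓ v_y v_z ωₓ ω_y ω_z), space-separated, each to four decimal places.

-0.3937 1.1219 0.0907 0.4486 -0.0138 -0.0654

o_n = [0.7665, -0.0521, 0.0994]
J₁: ẑ×o_n = [0.0521, 0.7665, -0.0000], ω = ẑ
J2: z=[0.6820, -0.7314, 0.0000] o=[0.1463, 0.1364, 0.0000] → [-0.0727, -0.0678, 0.3250, 0.6820, -0.7314, 0.0000]
J3: z=[-0.2138, -0.1994, 0.9563] o=[0.6448, 0.2048, 0.1257] → [0.2509, 0.1107, 0.0792, -0.2138, -0.1994, 0.9563]
J4: z=[-0.2138, -0.1994, 0.9563] o=[1.2074, 0.3443, 0.2806] → [0.4152, -0.4604, -0.0032, -0.2138, -0.1994, 0.9563]
V = J·q̇ = [-0.3937, 1.1219, 0.0907, 0.4486, -0.0138, -0.0654]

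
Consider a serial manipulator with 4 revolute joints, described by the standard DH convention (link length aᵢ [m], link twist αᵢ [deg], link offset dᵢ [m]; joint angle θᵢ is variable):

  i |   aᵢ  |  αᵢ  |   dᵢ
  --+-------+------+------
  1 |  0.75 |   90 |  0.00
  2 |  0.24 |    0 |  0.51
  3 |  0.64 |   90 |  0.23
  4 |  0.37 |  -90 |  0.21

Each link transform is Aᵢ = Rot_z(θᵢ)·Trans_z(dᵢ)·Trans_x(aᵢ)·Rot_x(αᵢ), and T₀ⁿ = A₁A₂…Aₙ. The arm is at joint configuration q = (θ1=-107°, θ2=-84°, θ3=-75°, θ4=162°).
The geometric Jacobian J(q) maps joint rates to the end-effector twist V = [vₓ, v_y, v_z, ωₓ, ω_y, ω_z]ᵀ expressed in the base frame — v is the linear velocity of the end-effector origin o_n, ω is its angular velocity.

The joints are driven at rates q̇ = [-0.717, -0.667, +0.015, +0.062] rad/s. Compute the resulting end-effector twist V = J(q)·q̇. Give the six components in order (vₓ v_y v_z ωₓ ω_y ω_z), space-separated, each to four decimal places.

o_n = [-0.9430, -0.1622, -0.1459]
J₁: ẑ×o_n = [0.1622, -0.9430, 0.0000], ω = ẑ
J2: z=[-0.9563, 0.2924, 0.0000] o=[-0.2193, -0.7172, 0.0000] → [-0.0427, -0.1395, -0.3191, -0.9563, 0.2924, 0.0000]
J3: z=[-0.9563, 0.2924, 0.0000] o=[-0.7143, -0.5921, -0.2387] → [0.0271, 0.0887, -0.3442, -0.9563, 0.2924, 0.0000]
J4: z=[0.1048, 0.3427, 0.9336] o=[-0.7596, 0.0465, -0.4680] → [0.3053, -0.2050, 0.0410, 0.1048, 0.3427, 0.9336]
V = J·q̇ = [-0.0685, 0.7578, 0.2102, 0.6300, -0.1694, -0.6591]

-0.0685 0.7578 0.2102 0.6300 -0.1694 -0.6591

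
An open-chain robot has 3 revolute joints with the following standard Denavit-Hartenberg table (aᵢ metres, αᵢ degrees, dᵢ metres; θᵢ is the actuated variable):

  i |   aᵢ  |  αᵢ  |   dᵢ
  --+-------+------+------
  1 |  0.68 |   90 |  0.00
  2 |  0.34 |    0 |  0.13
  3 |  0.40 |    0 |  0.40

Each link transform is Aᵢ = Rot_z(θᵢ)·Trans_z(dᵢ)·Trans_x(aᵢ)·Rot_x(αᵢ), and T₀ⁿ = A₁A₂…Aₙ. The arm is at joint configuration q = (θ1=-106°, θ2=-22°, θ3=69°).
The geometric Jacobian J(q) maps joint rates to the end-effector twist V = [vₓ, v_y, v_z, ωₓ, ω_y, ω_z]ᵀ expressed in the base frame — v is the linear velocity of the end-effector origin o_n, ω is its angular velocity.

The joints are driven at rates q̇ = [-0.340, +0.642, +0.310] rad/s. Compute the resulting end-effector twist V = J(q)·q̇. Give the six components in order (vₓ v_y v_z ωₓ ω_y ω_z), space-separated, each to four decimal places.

-0.3105 0.4812 0.4621 -0.9151 0.2624 -0.3400

o_n = [-0.8590, -1.0728, 0.1652]
J₁: ẑ×o_n = [1.0728, -0.8590, 0.0000], ω = ẑ
J2: z=[-0.9613, 0.2756, 0.0000] o=[-0.1874, -0.6537, 0.0000] → [0.0455, 0.1588, 0.5880, -0.9613, 0.2756, 0.0000]
J3: z=[-0.9613, 0.2756, 0.0000] o=[-0.3993, -0.9209, -0.1274] → [0.0806, 0.2812, 0.2728, -0.9613, 0.2756, 0.0000]
V = J·q̇ = [-0.3105, 0.4812, 0.4621, -0.9151, 0.2624, -0.3400]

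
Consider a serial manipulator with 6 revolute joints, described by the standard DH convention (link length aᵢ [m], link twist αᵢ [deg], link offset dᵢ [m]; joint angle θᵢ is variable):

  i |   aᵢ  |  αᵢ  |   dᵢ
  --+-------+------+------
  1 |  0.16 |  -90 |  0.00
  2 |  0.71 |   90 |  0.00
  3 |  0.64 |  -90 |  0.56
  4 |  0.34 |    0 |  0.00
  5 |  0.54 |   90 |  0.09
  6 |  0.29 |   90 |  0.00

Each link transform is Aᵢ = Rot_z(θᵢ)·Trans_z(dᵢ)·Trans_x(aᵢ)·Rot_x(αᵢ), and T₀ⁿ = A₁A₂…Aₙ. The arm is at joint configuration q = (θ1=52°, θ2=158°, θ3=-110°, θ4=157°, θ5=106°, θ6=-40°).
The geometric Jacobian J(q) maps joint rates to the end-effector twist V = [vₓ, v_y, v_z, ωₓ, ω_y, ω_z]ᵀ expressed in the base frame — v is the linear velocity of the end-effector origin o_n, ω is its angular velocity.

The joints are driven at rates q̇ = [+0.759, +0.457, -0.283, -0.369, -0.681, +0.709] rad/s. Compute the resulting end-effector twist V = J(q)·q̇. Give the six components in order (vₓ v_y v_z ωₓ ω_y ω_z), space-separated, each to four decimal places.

o_n = [0.2110, -0.0337, -1.2995]
J₁: ẑ×o_n = [0.0337, 0.2110, -0.0000], ω = ẑ
J2: z=[-0.7880, 0.6157, 0.0000] o=[0.0985, 0.1261, 0.0000] → [-0.8000, -1.0240, 0.0567, -0.7880, 0.6157, 0.0000]
J3: z=[0.2306, 0.2952, -0.9272] o=[-0.3068, -0.3927, -0.2660] → [0.0277, -0.2417, -0.0701, 0.2306, 0.2952, -0.9272]
J4: z=[-0.2669, -0.8971, -0.3520] o=[0.4212, -0.4377, -0.7032] → [0.6771, -0.0851, -0.2964, -0.2669, -0.8971, -0.3520]
J5: z=[-0.2669, -0.8971, -0.3520] o=[0.0977, -0.3740, -0.6201] → [0.7293, -0.2212, 0.0108, -0.2669, -0.8971, -0.3520]
J6: z=[-0.9569, 0.2902, -0.0142] o=[0.1358, -0.2749, -1.1572] → [-0.0379, -0.1372, -0.2527, -0.9569, 0.2902, -0.0142]
V = J·q̇ = [-1.1212, -0.1546, -0.0314, -0.8236, 1.3456, 1.3810]

-1.1212 -0.1546 -0.0314 -0.8236 1.3456 1.3810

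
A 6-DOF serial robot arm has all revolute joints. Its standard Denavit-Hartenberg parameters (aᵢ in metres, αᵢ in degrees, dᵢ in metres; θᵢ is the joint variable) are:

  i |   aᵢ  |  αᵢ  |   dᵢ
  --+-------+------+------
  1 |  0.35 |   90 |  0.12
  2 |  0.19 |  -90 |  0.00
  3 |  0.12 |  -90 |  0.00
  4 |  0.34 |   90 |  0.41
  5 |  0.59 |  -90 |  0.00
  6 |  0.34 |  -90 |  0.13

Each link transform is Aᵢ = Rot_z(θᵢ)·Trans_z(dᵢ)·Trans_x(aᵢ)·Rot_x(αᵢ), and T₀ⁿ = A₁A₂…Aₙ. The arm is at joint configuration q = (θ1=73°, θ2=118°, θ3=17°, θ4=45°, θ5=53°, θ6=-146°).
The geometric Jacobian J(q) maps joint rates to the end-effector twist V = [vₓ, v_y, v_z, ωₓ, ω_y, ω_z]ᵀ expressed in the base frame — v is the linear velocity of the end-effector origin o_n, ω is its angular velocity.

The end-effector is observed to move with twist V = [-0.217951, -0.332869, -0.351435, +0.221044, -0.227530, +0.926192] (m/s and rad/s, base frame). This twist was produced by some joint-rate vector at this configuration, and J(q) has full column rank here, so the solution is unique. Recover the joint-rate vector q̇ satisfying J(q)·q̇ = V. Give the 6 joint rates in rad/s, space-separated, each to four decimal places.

o_n = [-0.7506, 0.4993, 0.6416]
J₁: ẑ×o_n = [-0.4993, -0.7506, 0.0000], ω = ẑ
J2: z=[0.9563, -0.2924, 0.0000] o=[0.1023, 0.3347, 0.1200] → [-0.1525, -0.4988, -0.0920, 0.9563, -0.2924, 0.0000]
J3: z=[-0.2581, -0.8444, -0.4695] o=[0.0763, 0.2494, 0.2878] → [-0.1815, 0.4795, -0.7627, -0.2581, -0.8444, -0.4695]
J4: z=[-0.8744, 0.4109, -0.2581] o=[0.0269, 0.2081, 0.3891] → [0.1789, 0.4215, 0.0649, -0.8744, 0.4109, -0.2581]
J5: z=[-0.4731, -0.8402, 0.2651] o=[-0.3683, 0.4969, 0.5991] → [-0.0363, -0.0812, -0.3224, -0.4731, -0.8402, 0.2651]
J6: z=[-0.4400, -0.0354, -0.8973] o=[-0.8186, 0.8162, 0.8073] → [-0.2785, -0.1340, 0.1418, -0.4400, -0.0354, -0.8973]
q̇ = J⁺·V = [0.6680, 0.5550, 0.3080, 0.5300, 0.0520, -0.5860]

0.6680 0.5550 0.3080 0.5300 0.0520 -0.5860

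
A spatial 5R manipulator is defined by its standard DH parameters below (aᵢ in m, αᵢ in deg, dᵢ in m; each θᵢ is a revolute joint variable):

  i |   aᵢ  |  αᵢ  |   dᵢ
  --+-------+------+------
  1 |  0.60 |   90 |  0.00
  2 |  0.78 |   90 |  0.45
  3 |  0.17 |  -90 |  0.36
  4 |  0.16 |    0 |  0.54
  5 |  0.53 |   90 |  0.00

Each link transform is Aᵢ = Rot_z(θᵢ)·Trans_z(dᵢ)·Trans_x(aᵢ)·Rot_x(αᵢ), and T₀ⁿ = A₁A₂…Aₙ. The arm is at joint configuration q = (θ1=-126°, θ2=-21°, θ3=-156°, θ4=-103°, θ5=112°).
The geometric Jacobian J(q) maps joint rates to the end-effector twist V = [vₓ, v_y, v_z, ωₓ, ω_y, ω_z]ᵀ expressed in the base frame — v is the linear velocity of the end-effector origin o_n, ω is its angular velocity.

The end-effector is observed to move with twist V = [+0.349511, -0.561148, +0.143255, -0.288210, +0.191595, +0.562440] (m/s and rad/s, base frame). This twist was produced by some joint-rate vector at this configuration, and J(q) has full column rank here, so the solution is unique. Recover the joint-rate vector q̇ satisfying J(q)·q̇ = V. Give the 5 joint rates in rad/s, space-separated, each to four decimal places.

0.7190 0.5020 0.1410 -0.3630 0.5340

o_n = [-0.2290, -0.8439, -0.5472]
J₁: ẑ×o_n = [0.8439, -0.2290, 0.0000], ω = ẑ
J2: z=[-0.8090, 0.5878, 0.0000] o=[-0.3527, -0.4854, 0.0000] → [-0.3216, -0.4427, 0.2173, -0.8090, 0.5878, 0.0000]
J3: z=[0.2106, 0.2899, -0.9336] o=[-1.1447, -0.8100, -0.2795] → [-0.1092, -0.7985, -0.2726, 0.2106, 0.2899, -0.9336]
J4: z=[0.5159, -0.8442, -0.1458] o=[-0.9278, -0.6290, -0.5600] → [-0.0421, -0.1084, 0.4790, 0.5159, -0.8442, -0.1458]
J5: z=[0.5159, -0.8442, -0.1458] o=[-0.6462, -1.0559, -0.7960] → [-0.1791, -0.1892, 0.4616, 0.5159, -0.8442, -0.1458]
q̇ = J⁺·V = [0.7190, 0.5020, 0.1410, -0.3630, 0.5340]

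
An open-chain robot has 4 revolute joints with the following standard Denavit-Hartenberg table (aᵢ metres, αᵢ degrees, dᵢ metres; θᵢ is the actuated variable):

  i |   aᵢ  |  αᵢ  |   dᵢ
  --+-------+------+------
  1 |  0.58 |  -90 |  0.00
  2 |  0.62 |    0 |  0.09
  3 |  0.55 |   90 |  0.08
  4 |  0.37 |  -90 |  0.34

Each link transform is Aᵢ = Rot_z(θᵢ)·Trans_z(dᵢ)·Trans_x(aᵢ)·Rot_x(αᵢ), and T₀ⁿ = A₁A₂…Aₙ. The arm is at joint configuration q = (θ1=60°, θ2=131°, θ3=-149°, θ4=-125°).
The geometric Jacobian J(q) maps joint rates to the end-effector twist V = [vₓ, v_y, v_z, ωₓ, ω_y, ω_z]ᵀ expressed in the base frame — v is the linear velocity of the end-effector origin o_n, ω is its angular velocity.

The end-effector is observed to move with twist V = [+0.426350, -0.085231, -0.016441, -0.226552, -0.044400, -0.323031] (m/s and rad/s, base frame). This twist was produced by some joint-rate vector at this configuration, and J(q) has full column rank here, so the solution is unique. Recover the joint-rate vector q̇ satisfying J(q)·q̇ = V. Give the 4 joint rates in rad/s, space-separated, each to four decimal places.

-0.7900 -0.0610 0.2350 0.4910

o_n = [0.3100, 0.2707, -0.0402]
J₁: ẑ×o_n = [-0.2707, 0.3100, 0.0000], ω = ẑ
J2: z=[-0.8660, 0.5000, 0.0000] o=[0.2900, 0.5023, 0.0000] → [-0.0201, -0.0348, 0.1906, -0.8660, 0.5000, 0.0000]
J3: z=[-0.8660, 0.5000, 0.0000] o=[0.0087, 0.1950, -0.4679] → [0.2139, 0.3704, -0.2162, -0.8660, 0.5000, 0.0000]
J4: z=[-0.1545, -0.2676, 0.9511] o=[0.2009, 0.6880, -0.2980] → [0.3279, 0.1435, 0.0937, -0.1545, -0.2676, 0.9511]
q̇ = J⁺·V = [-0.7900, -0.0610, 0.2350, 0.4910]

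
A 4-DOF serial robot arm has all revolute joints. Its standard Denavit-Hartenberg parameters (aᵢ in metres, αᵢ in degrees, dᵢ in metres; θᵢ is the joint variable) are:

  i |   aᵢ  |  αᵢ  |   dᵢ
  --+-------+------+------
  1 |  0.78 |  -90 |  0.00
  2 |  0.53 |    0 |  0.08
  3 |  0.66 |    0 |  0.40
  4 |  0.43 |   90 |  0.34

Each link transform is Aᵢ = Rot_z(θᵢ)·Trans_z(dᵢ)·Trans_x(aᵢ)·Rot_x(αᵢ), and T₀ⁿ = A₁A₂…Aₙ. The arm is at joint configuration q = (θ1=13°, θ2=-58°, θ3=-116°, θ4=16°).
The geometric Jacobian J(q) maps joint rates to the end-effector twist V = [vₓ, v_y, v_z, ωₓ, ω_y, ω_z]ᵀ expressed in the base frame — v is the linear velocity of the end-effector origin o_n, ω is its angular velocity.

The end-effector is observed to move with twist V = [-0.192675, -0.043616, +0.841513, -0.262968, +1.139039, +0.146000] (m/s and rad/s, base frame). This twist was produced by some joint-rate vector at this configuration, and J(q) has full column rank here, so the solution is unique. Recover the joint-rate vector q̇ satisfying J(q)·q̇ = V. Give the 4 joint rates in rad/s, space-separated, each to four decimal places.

0.1460 -0.6380 0.9370 0.8700

o_n = [-0.1788, 0.8003, 0.6795]
J₁: ẑ×o_n = [-0.8003, -0.1788, 0.0000], ω = ẑ
J2: z=[-0.2250, 0.9744, 0.0000] o=[0.7600, 0.1755, 0.0000] → [0.6621, 0.1529, 0.7742, -0.2250, 0.9744, 0.0000]
J3: z=[-0.2250, 0.9744, 0.0000] o=[1.0157, 0.3166, 0.4495] → [0.2242, 0.0518, 1.0551, -0.2250, 0.9744, 0.0000]
J4: z=[-0.2250, 0.9744, 0.0000] o=[0.2861, 0.5587, 0.5185] → [0.1570, 0.0362, 0.3987, -0.2250, 0.9744, 0.0000]
q̇ = J⁺·V = [0.1460, -0.6380, 0.9370, 0.8700]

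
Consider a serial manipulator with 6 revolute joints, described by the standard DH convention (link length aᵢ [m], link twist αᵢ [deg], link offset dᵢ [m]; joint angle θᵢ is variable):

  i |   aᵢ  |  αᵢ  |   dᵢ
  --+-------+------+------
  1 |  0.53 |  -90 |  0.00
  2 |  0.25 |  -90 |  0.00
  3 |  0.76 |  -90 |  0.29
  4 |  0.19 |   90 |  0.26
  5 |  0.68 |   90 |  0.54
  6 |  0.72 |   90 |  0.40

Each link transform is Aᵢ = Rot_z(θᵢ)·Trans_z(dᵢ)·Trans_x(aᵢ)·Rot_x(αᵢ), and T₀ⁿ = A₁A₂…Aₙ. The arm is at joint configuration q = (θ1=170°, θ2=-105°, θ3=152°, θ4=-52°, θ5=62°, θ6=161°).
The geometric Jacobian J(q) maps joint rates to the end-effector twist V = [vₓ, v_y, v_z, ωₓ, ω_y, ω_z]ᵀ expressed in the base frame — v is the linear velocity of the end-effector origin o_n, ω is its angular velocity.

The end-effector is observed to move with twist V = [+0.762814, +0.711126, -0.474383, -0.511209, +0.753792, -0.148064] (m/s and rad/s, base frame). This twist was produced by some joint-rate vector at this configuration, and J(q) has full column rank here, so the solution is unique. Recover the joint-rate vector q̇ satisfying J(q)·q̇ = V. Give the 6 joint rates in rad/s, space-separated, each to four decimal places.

-0.4390 0.3870 0.0210 -0.5680 0.1070 0.8640

o_n = [-1.6835, 0.4634, 0.1055]
J₁: ẑ×o_n = [-0.4634, -1.6835, 0.0000], ω = ẑ
J2: z=[-0.1736, -0.9848, 0.0000] o=[-0.5219, 0.0920, 0.0000] → [-0.1039, 0.0183, -1.2084, -0.1736, -0.9848, 0.0000]
J3: z=[-0.9513, 0.1677, 0.2588] o=[-0.4582, 0.0808, 0.2415] → [-0.1218, -0.4465, -0.1585, -0.9513, 0.1677, 0.2588]
J4: z=[-0.2730, -0.8484, -0.4535] o=[-0.8432, 0.5110, -0.3316] → [-0.3924, 0.5004, -0.7000, -0.2730, -0.8484, -0.4535]
J5: z=[-0.4725, -0.2923, 0.8314] o=[-1.0734, 0.3742, -0.5106] → [-0.2542, -0.2162, -0.2205, -0.4725, -0.2923, 0.8314]
J6: z=[-0.6117, 0.7879, -0.0706] o=[-1.7599, -0.1522, -0.4364] → [0.4704, 0.3261, -0.4368, -0.6117, 0.7879, -0.0706]
q̇ = J⁺·V = [-0.4390, 0.3870, 0.0210, -0.5680, 0.1070, 0.8640]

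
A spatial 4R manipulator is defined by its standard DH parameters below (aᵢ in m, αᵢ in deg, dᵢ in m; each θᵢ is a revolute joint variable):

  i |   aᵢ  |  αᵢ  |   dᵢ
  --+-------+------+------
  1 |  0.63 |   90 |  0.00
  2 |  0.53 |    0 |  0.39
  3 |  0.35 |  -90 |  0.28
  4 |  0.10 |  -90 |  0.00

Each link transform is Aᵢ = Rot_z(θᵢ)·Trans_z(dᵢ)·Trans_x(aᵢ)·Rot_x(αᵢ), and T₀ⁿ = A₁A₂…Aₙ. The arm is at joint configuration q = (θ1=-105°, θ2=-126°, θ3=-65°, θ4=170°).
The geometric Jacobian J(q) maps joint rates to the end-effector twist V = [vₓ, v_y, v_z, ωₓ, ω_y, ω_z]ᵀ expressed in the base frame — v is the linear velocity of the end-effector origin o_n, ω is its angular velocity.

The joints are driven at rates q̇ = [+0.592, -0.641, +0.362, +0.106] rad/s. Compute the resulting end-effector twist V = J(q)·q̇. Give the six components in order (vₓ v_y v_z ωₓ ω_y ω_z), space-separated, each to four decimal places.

-0.0019 -0.1307 0.2682 0.2747 -0.0527 0.4879

o_n = [-0.6489, 0.0998, -0.3808]
J₁: ẑ×o_n = [-0.0998, -0.6489, 0.0000], ω = ẑ
J2: z=[-0.9659, 0.2588, 0.0000] o=[-0.1631, -0.6085, 0.0000] → [-0.0986, -0.3678, -0.5584, -0.9659, 0.2588, 0.0000]
J3: z=[-0.9659, 0.2588, 0.0000] o=[-0.4591, -0.2067, -0.4288] → [0.0124, 0.0464, -0.2469, -0.9659, 0.2588, 0.0000]
J4: z=[0.0494, 0.1843, -0.9816] o=[-0.6407, 0.1976, -0.3620] → [-0.0995, 0.0090, -0.0033, 0.0494, 0.1843, -0.9816]
V = J·q̇ = [-0.0019, -0.1307, 0.2682, 0.2747, -0.0527, 0.4879]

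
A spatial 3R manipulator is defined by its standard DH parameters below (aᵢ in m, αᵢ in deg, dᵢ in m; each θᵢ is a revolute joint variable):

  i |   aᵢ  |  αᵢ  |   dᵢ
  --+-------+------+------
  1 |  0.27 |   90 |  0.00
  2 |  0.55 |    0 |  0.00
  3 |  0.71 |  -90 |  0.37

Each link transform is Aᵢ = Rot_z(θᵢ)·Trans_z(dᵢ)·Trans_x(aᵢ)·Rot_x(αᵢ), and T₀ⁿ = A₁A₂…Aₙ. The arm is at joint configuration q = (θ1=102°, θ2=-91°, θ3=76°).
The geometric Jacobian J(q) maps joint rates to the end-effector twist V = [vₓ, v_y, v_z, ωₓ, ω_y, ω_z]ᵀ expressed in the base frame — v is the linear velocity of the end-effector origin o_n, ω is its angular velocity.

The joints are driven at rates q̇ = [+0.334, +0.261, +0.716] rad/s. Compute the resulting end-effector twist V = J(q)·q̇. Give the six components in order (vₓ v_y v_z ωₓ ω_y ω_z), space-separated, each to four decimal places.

-0.4020 0.3712 0.6675 0.9557 0.2031 0.3340

o_n = [0.1652, 1.0025, -0.7337]
J₁: ẑ×o_n = [-1.0025, 0.1652, 0.0000], ω = ẑ
J2: z=[0.9781, 0.2079, 0.0000] o=[-0.0561, 0.2641, 0.0000] → [-0.1525, 0.7176, 0.6762, 0.9781, 0.2079, 0.0000]
J3: z=[0.9781, 0.2079, 0.0000] o=[-0.0541, 0.2547, -0.5499] → [-0.0382, 0.1797, 0.6858, 0.9781, 0.2079, 0.0000]
V = J·q̇ = [-0.4020, 0.3712, 0.6675, 0.9557, 0.2031, 0.3340]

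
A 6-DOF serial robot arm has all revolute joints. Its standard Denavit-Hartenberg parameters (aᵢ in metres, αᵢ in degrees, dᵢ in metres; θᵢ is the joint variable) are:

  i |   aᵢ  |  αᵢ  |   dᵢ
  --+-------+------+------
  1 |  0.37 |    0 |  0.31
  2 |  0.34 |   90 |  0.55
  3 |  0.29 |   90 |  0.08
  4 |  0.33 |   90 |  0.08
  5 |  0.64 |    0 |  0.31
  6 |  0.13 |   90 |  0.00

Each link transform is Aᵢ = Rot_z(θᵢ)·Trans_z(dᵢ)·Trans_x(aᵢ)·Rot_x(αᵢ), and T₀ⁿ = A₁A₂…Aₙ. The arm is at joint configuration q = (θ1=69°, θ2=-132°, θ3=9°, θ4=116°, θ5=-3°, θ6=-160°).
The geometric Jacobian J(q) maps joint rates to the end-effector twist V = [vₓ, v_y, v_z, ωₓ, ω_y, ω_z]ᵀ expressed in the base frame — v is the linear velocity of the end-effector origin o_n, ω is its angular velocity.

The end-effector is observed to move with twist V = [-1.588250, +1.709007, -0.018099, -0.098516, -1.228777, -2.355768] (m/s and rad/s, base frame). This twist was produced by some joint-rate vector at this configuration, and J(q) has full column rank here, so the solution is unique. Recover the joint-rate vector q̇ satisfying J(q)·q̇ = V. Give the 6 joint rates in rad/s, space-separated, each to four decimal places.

-0.5480 -0.9920 0.2020 0.9700 0.0690 0.9430

o_n = [-0.4924, -0.5759, 0.8826]
J₁: ẑ×o_n = [0.5759, -0.4924, 0.0000], ω = ẑ
J2: z=[0.0000, 0.0000, 1.0000] o=[0.1326, 0.3454, 0.3100] → [0.9214, -0.6250, 0.0000, 0.0000, 0.0000, 1.0000]
J3: z=[-0.8910, -0.4540, 0.0000] o=[0.2870, 0.0425, 0.8600] → [-0.0103, 0.0202, 0.1972, -0.8910, -0.4540, 0.0000]
J4: z=[0.0710, -0.1394, -0.9877] o=[0.3457, -0.2490, 0.9054] → [-0.3197, 0.8294, -0.1400, 0.0710, -0.1394, -0.9877]
J5: z=[0.0124, -0.9900, 0.1406] o=[0.0222, -0.2675, 0.8037] → [-0.0348, -0.0733, -0.5134, 0.0124, -0.9900, 0.1406]
J6: z=[0.0124, -0.9900, 0.1406] o=[-0.6137, -0.5840, 0.8366] → [-0.0467, 0.0165, 0.1202, 0.0124, -0.9900, 0.1406]
q̇ = J⁺·V = [-0.5480, -0.9920, 0.2020, 0.9700, 0.0690, 0.9430]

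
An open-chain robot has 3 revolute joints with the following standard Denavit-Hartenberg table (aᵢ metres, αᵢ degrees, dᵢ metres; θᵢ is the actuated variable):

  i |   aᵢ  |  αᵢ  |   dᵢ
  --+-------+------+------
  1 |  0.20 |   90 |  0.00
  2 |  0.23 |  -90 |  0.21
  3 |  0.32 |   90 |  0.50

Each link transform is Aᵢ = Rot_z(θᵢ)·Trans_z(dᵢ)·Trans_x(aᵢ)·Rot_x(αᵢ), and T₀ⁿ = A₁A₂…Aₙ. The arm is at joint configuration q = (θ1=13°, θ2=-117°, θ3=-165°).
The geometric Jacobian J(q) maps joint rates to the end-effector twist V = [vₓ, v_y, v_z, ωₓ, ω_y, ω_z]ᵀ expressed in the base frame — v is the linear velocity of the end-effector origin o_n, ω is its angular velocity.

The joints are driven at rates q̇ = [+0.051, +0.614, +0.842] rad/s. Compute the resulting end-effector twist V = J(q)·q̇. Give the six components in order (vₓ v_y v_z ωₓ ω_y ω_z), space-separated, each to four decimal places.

o_n = [0.7298, -0.1320, -0.1565]
J₁: ẑ×o_n = [0.1320, 0.7298, -0.0000], ω = ẑ
J2: z=[0.2250, -0.9744, 0.0000] o=[0.1949, 0.0450, 0.0000] → [0.1525, 0.0352, 0.4814, 0.2250, -0.9744, 0.0000]
J3: z=[0.8682, 0.2004, -0.4540] o=[0.1404, -0.1831, -0.2049] → [0.0329, -0.3096, -0.0738, 0.8682, 0.2004, -0.4540]
V = J·q̇ = [0.1281, -0.2019, 0.2335, 0.8691, -0.4295, -0.3313]

0.1281 -0.2019 0.2335 0.8691 -0.4295 -0.3313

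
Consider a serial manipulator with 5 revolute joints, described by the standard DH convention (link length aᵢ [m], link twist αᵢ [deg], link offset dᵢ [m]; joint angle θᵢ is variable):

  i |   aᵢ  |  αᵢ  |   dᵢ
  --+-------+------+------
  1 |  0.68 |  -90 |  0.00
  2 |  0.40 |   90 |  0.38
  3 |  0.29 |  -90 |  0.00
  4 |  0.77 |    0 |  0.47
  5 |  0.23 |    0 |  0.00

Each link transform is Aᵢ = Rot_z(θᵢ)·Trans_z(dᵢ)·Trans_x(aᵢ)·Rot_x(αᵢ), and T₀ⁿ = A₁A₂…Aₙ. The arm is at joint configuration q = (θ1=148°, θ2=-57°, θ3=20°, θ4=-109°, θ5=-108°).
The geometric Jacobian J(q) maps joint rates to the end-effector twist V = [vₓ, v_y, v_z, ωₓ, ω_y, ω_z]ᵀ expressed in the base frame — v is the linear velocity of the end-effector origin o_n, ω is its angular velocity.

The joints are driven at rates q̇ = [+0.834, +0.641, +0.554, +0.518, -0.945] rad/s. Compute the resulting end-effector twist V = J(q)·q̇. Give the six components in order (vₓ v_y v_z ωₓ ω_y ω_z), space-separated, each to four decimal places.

0.1731 -0.3283 0.4704 0.1995 -0.4074 1.2582

o_n = [-0.6144, -0.5267, 0.4080]
J₁: ẑ×o_n = [0.5267, -0.6144, 0.0000], ω = ẑ
J2: z=[-0.5299, -0.8480, 0.0000] o=[-0.5767, 0.3603, 0.0000] → [-0.3460, 0.2162, 0.4381, -0.5299, -0.8480, 0.0000]
J3: z=[0.7112, -0.4444, 0.5446] o=[-0.9628, 0.1535, 0.3355] → [0.3383, 0.1382, -0.3290, 0.7112, -0.4444, 0.5446]
J4: z=[-0.3400, -0.8956, -0.2868] o=[-1.1412, 0.1481, 0.5640] → [-0.0538, -0.2042, 0.7013, -0.3400, -0.8956, -0.2868]
J5: z=[-0.3400, -0.8956, -0.2868] o=[-0.6290, -0.5917, 0.6282] → [0.2158, -0.0790, -0.0090, -0.3400, -0.8956, -0.2868]
V = J·q̇ = [0.1731, -0.3283, 0.4704, 0.1995, -0.4074, 1.2582]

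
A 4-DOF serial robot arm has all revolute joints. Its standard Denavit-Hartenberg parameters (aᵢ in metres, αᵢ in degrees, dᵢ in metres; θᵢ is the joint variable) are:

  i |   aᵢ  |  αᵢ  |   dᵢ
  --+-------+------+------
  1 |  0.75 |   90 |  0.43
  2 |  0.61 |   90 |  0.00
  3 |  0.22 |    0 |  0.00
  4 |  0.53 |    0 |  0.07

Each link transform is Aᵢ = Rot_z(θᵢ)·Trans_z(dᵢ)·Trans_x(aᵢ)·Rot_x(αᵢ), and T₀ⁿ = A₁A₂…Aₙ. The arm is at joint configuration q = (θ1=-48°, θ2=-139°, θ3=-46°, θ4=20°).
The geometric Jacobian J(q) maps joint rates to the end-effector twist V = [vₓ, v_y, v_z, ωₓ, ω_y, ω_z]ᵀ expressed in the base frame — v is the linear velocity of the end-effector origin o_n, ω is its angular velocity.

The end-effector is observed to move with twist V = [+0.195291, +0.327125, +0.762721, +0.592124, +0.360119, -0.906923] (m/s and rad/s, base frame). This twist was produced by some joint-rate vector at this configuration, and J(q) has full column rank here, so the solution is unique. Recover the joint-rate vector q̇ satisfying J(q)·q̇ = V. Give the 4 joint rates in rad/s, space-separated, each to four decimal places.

-0.7590 -0.6810 -0.6230 0.4270

o_n = [0.1356, 0.4331, -0.3301]
J₁: ẑ×o_n = [-0.4331, 0.1356, 0.0000], ω = ẑ
J2: z=[-0.7431, -0.6691, 0.0000] o=[0.5018, -0.5574, 0.4300] → [0.5086, -0.5649, -0.9811, -0.7431, -0.6691, 0.0000]
J3: z=[-0.4390, 0.4875, 0.7547] o=[0.1938, -0.2152, 0.0298] → [-0.6648, -0.2019, -0.2563, -0.4390, 0.4875, 0.7547]
J4: z=[-0.4390, 0.4875, 0.7547] o=[0.2342, -0.0236, -0.0705] → [-0.4713, -0.1884, -0.1524, -0.4390, 0.4875, 0.7547]
q̇ = J⁺·V = [-0.7590, -0.6810, -0.6230, 0.4270]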